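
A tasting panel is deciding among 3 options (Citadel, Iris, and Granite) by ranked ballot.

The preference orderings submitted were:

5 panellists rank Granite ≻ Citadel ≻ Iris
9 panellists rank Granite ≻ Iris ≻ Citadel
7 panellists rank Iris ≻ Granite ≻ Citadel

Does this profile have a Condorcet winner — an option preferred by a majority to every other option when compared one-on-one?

Head-to-head results (21 voters total):
Citadel vs Iris: Iris wins 16–5.
Citadel vs Granite: Granite wins 21–0.
Iris vs Granite: Granite wins 14–7.
Granite beats each rival — Citadel (21–0), Iris (14–7) — so Granite is the Condorcet winner.

Yes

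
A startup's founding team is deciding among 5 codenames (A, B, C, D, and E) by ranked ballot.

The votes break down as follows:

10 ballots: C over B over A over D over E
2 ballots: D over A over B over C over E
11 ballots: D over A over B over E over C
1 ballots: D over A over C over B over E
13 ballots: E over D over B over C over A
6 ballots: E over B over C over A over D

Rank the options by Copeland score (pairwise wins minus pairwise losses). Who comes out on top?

D

Pairwise results:
  A vs B: B wins 29–14.
  A vs C: C wins 29–14.
  A vs D: D wins 27–16.
  A vs E: A wins 24–19.
  B vs C: B wins 32–11.
  B vs D: D wins 27–16.
  B vs E: B wins 24–19.
  C vs D: D wins 27–16.
  C vs E: E wins 30–13.
  D vs E: D wins 24–19.
Copeland scores (wins − losses):
  A: 1 − 3 = -2
  B: 3 − 1 = 2
  C: 1 − 3 = -2
  D: 4 − 0 = 4
  E: 1 − 3 = -2
D has the best Copeland score.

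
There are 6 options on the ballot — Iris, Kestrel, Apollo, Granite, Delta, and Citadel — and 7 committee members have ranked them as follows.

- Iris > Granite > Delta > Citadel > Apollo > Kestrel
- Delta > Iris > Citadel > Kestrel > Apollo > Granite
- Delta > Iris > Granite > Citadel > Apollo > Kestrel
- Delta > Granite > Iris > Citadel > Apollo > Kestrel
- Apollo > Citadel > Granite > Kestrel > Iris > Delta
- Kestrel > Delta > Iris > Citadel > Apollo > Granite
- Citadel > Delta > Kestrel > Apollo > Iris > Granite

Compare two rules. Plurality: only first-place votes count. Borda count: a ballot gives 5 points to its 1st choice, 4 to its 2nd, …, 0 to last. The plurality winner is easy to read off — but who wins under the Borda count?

Delta

Plurality first-place counts: Iris 1, Kestrel 1, Apollo 1, Granite 0, Delta 3, Citadel 1 → Delta.
Borda totals: Iris 21, Kestrel 12, Apollo 12, Granite 14, Delta 26, Citadel 20 → Delta.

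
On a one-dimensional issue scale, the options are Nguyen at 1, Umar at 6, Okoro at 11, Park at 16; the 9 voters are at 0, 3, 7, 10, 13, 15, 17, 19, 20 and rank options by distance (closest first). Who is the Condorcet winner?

Okoro

With single-peaked preferences on a line, the Condorcet winner is the candidate closest to the median voter.
The median voter (position 13) is closest to Okoro at 11.
Check: Okoro vs Park — voters closer to Okoro: 5 of 9.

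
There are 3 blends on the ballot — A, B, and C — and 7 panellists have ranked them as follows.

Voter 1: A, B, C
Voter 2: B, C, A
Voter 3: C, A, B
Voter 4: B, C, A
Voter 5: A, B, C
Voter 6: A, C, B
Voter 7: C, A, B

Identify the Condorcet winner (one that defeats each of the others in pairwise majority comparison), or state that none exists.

No Condorcet winner

Head-to-head results (7 voters total):
A vs B: A wins 5–2.
A vs C: C wins 4–3.
B vs C: B wins 4–3.
No candidate beats all others: A beats B beats C beats A, a majority cycle.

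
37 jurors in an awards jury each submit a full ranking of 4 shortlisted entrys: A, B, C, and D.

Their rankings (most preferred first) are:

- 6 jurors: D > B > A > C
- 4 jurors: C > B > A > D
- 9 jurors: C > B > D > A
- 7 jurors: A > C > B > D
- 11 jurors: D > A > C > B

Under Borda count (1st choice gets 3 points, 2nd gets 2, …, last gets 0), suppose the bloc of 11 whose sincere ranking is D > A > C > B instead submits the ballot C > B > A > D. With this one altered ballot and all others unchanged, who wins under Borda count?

Borda totals with the altered ballot: A 42, B 67, C 86, D 27.
The winner is unchanged: still C.

C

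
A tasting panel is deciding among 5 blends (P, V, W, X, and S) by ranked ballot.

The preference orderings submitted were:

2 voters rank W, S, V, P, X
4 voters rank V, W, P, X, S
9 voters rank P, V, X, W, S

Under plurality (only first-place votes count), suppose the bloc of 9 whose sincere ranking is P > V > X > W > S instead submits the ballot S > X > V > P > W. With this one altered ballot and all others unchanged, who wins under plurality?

S

First-place totals with the altered ballot: P 0, V 4, W 2, X 0, S 9.
The switch changes the winner from P to S.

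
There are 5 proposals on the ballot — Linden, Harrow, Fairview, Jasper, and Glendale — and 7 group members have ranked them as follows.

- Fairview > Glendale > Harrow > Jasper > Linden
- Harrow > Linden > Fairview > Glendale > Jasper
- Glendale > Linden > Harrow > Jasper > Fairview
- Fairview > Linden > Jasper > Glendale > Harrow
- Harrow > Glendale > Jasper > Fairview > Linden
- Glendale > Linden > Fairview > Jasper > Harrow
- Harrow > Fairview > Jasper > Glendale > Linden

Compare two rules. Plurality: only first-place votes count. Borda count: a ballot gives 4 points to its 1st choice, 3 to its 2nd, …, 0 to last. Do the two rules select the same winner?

Plurality first-place counts: Linden 0, Harrow 3, Fairview 2, Jasper 0, Glendale 2 → Harrow.
Borda totals: Linden 12, Harrow 16, Fairview 16, Jasper 9, Glendale 17 → Glendale.
The two rules disagree: plurality picks Harrow, Borda picks Glendale.

No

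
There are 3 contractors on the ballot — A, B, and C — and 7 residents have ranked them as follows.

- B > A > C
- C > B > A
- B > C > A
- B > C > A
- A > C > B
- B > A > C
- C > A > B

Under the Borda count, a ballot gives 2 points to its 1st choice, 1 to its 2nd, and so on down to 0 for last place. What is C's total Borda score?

7

Borda scores:
  A: 1 + 0 + 0 + 0 + 2 + 1 + 1 = 5
  B: 2 + 1 + 2 + 2 + 0 + 2 + 0 = 9
  C: 0 + 2 + 1 + 1 + 1 + 0 + 2 = 7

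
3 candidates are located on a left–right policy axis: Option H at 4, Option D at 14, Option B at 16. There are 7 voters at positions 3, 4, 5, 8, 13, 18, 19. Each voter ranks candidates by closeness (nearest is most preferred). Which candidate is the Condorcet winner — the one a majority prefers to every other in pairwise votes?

Option H

With single-peaked preferences on a line, the Condorcet winner is the candidate closest to the median voter.
The median voter (position 8) is closest to Option H at 4.
Check: Option H vs Option D — voters closer to Option H: 4 of 7.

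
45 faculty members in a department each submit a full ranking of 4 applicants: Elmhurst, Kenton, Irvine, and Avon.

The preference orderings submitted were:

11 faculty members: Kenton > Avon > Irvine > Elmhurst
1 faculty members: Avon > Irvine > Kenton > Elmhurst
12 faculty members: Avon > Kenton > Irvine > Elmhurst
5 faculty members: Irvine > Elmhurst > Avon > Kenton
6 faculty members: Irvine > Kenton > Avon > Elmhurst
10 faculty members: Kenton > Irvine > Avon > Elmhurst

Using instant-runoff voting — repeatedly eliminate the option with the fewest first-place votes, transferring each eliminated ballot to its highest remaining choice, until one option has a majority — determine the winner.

Round 1: Kenton 21, Avon 13, Irvine 11, Elmhurst 0. Elmhurst has the fewest and is eliminated.
Round 2: Kenton 21, Avon 13, Irvine 11. Irvine has the fewest and is eliminated.
Round 3: Kenton 27, Avon 18. Kenton has a majority.

Kenton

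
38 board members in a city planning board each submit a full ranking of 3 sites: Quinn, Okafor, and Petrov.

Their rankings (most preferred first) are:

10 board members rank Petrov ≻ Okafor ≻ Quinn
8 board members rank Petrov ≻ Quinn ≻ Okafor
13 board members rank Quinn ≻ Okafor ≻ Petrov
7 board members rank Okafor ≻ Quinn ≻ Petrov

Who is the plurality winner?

First-place vote totals:
  Quinn: 13
  Okafor: 7
  Petrov: 18
Petrov has the most first-place votes.

Petrov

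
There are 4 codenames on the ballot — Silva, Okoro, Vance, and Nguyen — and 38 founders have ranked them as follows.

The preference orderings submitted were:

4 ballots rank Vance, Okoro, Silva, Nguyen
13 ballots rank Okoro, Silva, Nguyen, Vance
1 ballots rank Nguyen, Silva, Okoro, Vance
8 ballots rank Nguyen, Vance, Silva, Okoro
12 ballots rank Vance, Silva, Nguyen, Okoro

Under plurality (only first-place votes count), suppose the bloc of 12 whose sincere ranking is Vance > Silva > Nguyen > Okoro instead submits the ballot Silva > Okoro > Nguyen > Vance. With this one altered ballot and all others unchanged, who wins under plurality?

Okoro

First-place totals with the altered ballot: Silva 12, Okoro 13, Vance 4, Nguyen 9.
The switch changes the winner from Vance to Okoro.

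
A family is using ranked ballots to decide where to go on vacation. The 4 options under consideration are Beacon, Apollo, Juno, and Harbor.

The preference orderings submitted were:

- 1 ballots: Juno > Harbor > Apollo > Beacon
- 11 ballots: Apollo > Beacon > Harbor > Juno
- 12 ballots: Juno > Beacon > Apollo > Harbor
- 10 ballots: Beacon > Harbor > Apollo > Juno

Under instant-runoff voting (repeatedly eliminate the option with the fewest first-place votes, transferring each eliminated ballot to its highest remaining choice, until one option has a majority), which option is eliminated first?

Harbor

Round 1: Juno 13, Apollo 11, Beacon 10, Harbor 0. Harbor has the fewest and is eliminated.
Round 2: Juno 13, Apollo 11, Beacon 10. Beacon has the fewest and is eliminated.
Round 3: Apollo 21, Juno 13. Apollo has a majority.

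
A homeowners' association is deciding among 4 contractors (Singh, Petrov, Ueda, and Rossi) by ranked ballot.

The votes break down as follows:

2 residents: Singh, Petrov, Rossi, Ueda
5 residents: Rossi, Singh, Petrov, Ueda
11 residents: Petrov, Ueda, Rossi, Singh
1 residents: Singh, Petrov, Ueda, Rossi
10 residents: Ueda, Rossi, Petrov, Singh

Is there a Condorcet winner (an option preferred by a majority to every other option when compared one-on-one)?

No

Head-to-head results (29 voters total):
Singh vs Petrov: Petrov wins 21–8.
Singh vs Ueda: Ueda wins 21–8.
Singh vs Rossi: Rossi wins 26–3.
Petrov vs Ueda: Petrov wins 19–10.
Petrov vs Rossi: Rossi wins 15–14.
Ueda vs Rossi: Ueda wins 22–7.
No candidate beats all others: Petrov beats Ueda beats Rossi beats Petrov, a majority cycle.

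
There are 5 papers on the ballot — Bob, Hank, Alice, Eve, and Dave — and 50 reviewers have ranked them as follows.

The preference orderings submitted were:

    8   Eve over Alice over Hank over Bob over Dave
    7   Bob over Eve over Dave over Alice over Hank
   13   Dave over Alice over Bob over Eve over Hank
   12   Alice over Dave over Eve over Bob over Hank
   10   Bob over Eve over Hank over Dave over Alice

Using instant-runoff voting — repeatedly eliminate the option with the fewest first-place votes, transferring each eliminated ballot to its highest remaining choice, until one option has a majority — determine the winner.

Alice

Round 1: Bob 17, Dave 13, Alice 12, Eve 8, Hank 0. Hank has the fewest and is eliminated.
Round 2: Bob 17, Dave 13, Alice 12, Eve 8. Eve has the fewest and is eliminated.
Round 3: Alice 20, Bob 17, Dave 13. Dave has the fewest and is eliminated.
Round 4: Alice 33, Bob 17. Alice has a majority.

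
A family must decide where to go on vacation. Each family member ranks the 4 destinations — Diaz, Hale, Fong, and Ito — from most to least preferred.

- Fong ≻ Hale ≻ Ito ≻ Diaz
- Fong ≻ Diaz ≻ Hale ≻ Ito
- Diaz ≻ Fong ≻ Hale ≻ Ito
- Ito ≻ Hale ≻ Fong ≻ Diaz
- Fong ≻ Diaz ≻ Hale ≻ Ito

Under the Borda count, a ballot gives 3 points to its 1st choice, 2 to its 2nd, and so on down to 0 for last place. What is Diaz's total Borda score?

7

Borda scores:
  Diaz: 0 + 2 + 3 + 0 + 2 = 7
  Hale: 2 + 1 + 1 + 2 + 1 = 7
  Fong: 3 + 3 + 2 + 1 + 3 = 12
  Ito: 1 + 0 + 0 + 3 + 0 = 4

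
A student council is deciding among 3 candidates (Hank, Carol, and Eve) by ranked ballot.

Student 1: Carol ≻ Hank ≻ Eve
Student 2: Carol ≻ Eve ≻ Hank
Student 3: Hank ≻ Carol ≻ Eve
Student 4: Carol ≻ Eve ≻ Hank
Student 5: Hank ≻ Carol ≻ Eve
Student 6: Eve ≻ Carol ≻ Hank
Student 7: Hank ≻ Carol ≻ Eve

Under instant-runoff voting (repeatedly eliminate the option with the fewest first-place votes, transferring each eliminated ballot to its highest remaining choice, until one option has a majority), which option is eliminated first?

Eve

Round 1: Hank 3, Carol 3, Eve 1. Eve has the fewest and is eliminated.
Round 2: Carol 4, Hank 3. Carol has a majority.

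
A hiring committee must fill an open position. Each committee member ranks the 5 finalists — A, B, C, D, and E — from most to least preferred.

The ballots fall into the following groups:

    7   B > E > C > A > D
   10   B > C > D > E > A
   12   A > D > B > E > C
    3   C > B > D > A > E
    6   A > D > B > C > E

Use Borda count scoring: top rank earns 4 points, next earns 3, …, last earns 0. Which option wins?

B

Borda scores:
  A: 7·1 + 10·0 + 12·4 + 3·1 + 6·4 = 82
  B: 7·4 + 10·4 + 12·2 + 3·3 + 6·2 = 113
  C: 7·2 + 10·3 + 12·0 + 3·4 + 6·1 = 62
  D: 7·0 + 10·2 + 12·3 + 3·2 + 6·3 = 80
  E: 7·3 + 10·1 + 12·1 + 3·0 + 6·0 = 43
B has the highest total.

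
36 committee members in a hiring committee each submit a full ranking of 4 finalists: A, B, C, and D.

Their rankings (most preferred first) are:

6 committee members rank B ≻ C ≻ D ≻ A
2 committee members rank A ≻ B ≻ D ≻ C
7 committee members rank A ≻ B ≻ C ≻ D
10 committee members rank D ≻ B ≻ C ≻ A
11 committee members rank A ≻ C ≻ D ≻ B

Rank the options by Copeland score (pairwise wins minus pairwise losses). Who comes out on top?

Pairwise results:
  A vs B: A wins 20–16.
  A vs C: A wins 20–16.
  A vs D: A wins 20–16.
  B vs C: B wins 25–11.
  B vs D: D wins 21–15.
  C vs D: C wins 24–12.
Copeland scores (wins − losses):
  A: 3 − 0 = 3
  B: 1 − 2 = -1
  C: 1 − 2 = -1
  D: 1 − 2 = -1
A has the best Copeland score.

A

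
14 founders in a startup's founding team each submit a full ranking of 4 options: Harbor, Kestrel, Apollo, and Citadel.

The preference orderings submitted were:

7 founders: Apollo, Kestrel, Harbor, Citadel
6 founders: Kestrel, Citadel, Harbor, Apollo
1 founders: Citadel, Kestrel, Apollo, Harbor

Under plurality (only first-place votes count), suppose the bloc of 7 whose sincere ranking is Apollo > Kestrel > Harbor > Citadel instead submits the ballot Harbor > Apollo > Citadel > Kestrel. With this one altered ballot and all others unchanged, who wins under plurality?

Harbor

First-place totals with the altered ballot: Harbor 7, Kestrel 6, Apollo 0, Citadel 1.
The switch changes the winner from Apollo to Harbor.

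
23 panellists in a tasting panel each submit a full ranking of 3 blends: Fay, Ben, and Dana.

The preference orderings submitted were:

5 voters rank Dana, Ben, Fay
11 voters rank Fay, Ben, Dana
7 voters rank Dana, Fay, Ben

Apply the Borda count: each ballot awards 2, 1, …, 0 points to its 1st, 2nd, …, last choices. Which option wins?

Fay

Borda scores:
  Fay: 5·0 + 11·2 + 7·1 = 29
  Ben: 5·1 + 11·1 + 7·0 = 16
  Dana: 5·2 + 11·0 + 7·2 = 24
Fay has the highest total.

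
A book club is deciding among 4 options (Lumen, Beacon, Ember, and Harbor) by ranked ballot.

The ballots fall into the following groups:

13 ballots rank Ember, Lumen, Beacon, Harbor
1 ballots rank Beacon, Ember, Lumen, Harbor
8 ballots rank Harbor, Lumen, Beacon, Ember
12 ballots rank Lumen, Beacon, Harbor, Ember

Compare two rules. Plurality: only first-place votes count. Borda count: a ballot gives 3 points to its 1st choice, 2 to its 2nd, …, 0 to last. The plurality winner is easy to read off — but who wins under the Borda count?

Lumen

Plurality first-place counts: Lumen 12, Beacon 1, Ember 13, Harbor 8 → Ember.
Borda totals: Lumen 79, Beacon 48, Ember 41, Harbor 36 → Lumen.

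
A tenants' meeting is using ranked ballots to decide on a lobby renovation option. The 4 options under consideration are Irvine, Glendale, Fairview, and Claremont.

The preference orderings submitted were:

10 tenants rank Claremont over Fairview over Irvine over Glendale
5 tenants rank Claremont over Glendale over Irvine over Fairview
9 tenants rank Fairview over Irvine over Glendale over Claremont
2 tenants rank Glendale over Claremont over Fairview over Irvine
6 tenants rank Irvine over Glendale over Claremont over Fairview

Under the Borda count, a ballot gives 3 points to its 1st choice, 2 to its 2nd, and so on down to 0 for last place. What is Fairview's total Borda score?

Borda scores:
  Irvine: 10·1 + 5·1 + 9·2 + 2·0 + 6·3 = 51
  Glendale: 10·0 + 5·2 + 9·1 + 2·3 + 6·2 = 37
  Fairview: 10·2 + 5·0 + 9·3 + 2·1 + 6·0 = 49
  Claremont: 10·3 + 5·3 + 9·0 + 2·2 + 6·1 = 55

49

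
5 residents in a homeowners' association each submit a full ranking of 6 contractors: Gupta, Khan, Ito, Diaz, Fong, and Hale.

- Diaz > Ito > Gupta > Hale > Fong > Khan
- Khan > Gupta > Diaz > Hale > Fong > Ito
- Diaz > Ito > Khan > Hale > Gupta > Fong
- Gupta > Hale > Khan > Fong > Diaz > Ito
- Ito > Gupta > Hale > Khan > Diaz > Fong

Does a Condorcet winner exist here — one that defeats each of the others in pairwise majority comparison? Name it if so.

There is no Condorcet winner

Head-to-head results (5 voters total):
Gupta vs Khan: Gupta wins 3–2.
Gupta vs Ito: Ito wins 3–2.
Gupta vs Diaz: Gupta wins 3–2.
Gupta vs Fong: Gupta wins 5–0.
Gupta vs Hale: Gupta wins 4–1.
Khan vs Ito: Ito wins 3–2.
Khan vs Diaz: Khan wins 3–2.
Khan vs Fong: Khan wins 4–1.
Khan vs Hale: Hale wins 3–2.
Ito vs Diaz: Diaz wins 4–1.
Ito vs Fong: Ito wins 3–2.
Ito vs Hale: Ito wins 3–2.
Diaz vs Fong: Diaz wins 4–1.
Diaz vs Hale: Diaz wins 3–2.
Fong vs Hale: Hale wins 5–0.
No candidate beats all others: Gupta beats Diaz beats Ito beats Gupta, a majority cycle.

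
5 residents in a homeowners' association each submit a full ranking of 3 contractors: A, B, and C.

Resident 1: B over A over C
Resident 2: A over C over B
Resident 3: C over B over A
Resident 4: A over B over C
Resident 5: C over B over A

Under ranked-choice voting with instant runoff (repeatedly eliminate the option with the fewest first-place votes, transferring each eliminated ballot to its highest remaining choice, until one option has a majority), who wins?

A

Round 1: A 2, C 2, B 1. B has the fewest and is eliminated.
Round 2: A 3, C 2. A has a majority.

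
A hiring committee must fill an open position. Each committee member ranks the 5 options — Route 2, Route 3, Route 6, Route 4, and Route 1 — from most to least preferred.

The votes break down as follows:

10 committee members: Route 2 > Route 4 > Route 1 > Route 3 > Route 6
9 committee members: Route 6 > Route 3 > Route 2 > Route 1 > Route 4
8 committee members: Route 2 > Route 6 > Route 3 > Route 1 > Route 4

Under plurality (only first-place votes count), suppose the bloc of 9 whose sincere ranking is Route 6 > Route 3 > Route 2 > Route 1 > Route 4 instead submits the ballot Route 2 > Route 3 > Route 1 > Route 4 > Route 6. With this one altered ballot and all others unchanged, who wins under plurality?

First-place totals with the altered ballot: Route 2 27, Route 3 0, Route 6 0, Route 4 0, Route 1 0.
The winner is unchanged: still Route 2.

Route 2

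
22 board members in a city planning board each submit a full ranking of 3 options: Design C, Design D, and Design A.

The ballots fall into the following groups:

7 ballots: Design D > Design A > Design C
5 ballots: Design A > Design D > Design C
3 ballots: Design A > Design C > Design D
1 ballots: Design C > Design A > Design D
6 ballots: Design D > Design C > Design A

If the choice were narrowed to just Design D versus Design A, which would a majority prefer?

Ballots ranking Design D above Design A: 7+6 = 13.
Ballots ranking Design A above Design D: 5+3+1 = 9.
Design D wins the head-to-head, 13–9.

Design D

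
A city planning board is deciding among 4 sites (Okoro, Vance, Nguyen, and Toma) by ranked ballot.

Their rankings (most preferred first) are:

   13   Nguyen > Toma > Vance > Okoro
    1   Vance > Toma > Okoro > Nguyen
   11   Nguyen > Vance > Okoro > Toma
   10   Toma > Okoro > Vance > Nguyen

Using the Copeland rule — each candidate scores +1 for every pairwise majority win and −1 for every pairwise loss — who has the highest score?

Pairwise results:
  Okoro vs Vance: Vance wins 25–10.
  Okoro vs Nguyen: Nguyen wins 24–11.
  Okoro vs Toma: Toma wins 24–11.
  Vance vs Nguyen: Nguyen wins 24–11.
  Vance vs Toma: Toma wins 23–12.
  Nguyen vs Toma: Nguyen wins 24–11.
Copeland scores (wins − losses):
  Okoro: 0 − 3 = -3
  Vance: 1 − 2 = -1
  Nguyen: 3 − 0 = 3
  Toma: 2 − 1 = 1
Nguyen has the best Copeland score.

Nguyen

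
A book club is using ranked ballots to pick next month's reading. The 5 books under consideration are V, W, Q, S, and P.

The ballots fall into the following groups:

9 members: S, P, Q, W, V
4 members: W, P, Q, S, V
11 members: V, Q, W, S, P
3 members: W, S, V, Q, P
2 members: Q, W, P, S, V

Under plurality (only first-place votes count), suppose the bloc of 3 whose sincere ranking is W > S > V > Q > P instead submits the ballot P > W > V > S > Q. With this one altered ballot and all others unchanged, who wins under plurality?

First-place totals with the altered ballot: V 11, W 4, Q 2, S 9, P 3.
The winner is unchanged: still V.

V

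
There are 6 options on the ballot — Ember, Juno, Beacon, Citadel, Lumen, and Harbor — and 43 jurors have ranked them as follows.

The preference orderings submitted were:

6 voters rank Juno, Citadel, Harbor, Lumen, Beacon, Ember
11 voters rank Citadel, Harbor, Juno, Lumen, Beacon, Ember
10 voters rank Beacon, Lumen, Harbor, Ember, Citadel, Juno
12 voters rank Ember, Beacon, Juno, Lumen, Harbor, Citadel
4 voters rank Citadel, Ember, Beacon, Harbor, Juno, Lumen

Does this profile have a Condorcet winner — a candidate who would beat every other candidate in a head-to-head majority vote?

Head-to-head results (43 voters total):
Ember vs Juno: Ember wins 26–17.
Ember vs Beacon: Beacon wins 27–16.
Ember vs Citadel: Ember wins 22–21.
Ember vs Lumen: Lumen wins 27–16.
Ember vs Harbor: Harbor wins 27–16.
Juno vs Beacon: Beacon wins 26–17.
Juno vs Citadel: Citadel wins 25–18.
Juno vs Lumen: Juno wins 33–10.
Juno vs Harbor: Harbor wins 25–18.
Beacon vs Citadel: Beacon wins 22–21.
Beacon vs Lumen: Beacon wins 26–17.
Beacon vs Harbor: Beacon wins 26–17.
Citadel vs Lumen: Lumen wins 22–21.
Citadel vs Harbor: Harbor wins 22–21.
Lumen vs Harbor: Lumen wins 22–21.
Beacon beats each rival — Ember (27–16), Juno (26–17), Citadel (22–21), Lumen (26–17), Harbor (26–17) — so Beacon is the Condorcet winner.

Yes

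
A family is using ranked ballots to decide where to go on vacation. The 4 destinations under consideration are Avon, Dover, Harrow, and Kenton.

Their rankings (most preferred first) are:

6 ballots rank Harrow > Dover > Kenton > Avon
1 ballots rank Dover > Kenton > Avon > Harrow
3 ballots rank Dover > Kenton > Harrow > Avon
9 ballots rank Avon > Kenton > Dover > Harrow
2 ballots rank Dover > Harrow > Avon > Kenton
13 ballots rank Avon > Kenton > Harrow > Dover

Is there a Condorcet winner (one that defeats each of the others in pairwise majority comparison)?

Head-to-head results (34 voters total):
Avon vs Dover: Avon wins 22–12.
Avon vs Harrow: Avon wins 23–11.
Avon vs Kenton: Avon wins 24–10.
Dover vs Harrow: Harrow wins 19–15.
Dover vs Kenton: Kenton wins 22–12.
Harrow vs Kenton: Kenton wins 26–8.
Avon beats each rival — Dover (22–12), Harrow (23–11), Kenton (24–10) — so Avon is the Condorcet winner.

Yes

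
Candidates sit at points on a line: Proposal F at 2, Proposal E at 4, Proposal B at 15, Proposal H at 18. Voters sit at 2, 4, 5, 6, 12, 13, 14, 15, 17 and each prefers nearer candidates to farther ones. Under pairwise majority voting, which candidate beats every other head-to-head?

With single-peaked preferences on a line, the Condorcet winner is the candidate closest to the median voter.
The median voter (position 12) is closest to Proposal B at 15.
Check: Proposal B vs Proposal H — voters closer to Proposal B: 8 of 9.

Proposal B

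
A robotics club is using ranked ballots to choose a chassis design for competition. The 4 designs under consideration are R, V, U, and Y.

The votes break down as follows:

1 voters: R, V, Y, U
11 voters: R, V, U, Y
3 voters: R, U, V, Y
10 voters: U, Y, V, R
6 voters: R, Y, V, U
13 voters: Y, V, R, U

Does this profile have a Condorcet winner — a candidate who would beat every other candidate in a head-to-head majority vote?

No

Head-to-head results (44 voters total):
R vs V: V wins 23–21.
R vs U: R wins 34–10.
R vs Y: Y wins 23–21.
V vs U: V wins 31–13.
V vs Y: Y wins 29–15.
U vs Y: U wins 24–20.
No candidate beats all others: R beats U beats Y beats R, a majority cycle.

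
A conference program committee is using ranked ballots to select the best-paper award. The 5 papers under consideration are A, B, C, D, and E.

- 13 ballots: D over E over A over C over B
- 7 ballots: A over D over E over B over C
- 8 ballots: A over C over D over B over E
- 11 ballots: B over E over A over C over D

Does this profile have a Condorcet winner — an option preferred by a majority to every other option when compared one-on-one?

Head-to-head results (39 voters total):
A vs B: A wins 28–11.
A vs C: A wins 39–0.
A vs D: A wins 26–13.
A vs E: E wins 24–15.
B vs C: C wins 21–18.
B vs D: D wins 28–11.
B vs E: E wins 20–19.
C vs D: D wins 20–19.
C vs E: E wins 31–8.
D vs E: D wins 28–11.
No candidate beats all others: A beats D beats E beats A, a majority cycle.

No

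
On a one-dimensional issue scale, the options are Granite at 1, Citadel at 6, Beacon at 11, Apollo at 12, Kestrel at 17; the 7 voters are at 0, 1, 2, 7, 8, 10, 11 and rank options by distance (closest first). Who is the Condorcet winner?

With single-peaked preferences on a line, the Condorcet winner is the candidate closest to the median voter.
The median voter (position 7) is closest to Citadel at 6.
Check: Citadel vs Beacon — voters closer to Citadel: 5 of 7.

Citadel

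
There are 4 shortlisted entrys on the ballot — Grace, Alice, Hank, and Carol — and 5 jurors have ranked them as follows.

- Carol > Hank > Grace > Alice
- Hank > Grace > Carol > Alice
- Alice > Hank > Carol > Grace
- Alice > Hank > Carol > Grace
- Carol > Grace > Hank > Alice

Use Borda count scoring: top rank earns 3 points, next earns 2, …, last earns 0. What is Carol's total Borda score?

Borda scores:
  Grace: 1 + 2 + 0 + 0 + 2 = 5
  Alice: 0 + 0 + 3 + 3 + 0 = 6
  Hank: 2 + 3 + 2 + 2 + 1 = 10
  Carol: 3 + 1 + 1 + 1 + 3 = 9

9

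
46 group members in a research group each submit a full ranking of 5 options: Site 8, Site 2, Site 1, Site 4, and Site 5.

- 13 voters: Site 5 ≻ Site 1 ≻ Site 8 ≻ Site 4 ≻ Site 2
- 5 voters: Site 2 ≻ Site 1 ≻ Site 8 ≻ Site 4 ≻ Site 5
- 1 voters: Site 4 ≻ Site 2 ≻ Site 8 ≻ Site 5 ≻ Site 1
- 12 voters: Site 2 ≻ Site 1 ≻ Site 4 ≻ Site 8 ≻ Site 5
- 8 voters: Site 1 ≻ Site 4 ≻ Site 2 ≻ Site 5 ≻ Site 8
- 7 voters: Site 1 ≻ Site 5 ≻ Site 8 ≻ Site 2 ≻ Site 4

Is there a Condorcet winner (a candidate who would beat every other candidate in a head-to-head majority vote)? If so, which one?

Site 1

Head-to-head results (46 voters total):
Site 8 vs Site 2: Site 2 wins 26–20.
Site 8 vs Site 1: Site 1 wins 45–1.
Site 8 vs Site 4: Site 8 wins 25–21.
Site 8 vs Site 5: Site 5 wins 28–18.
Site 2 vs Site 1: Site 1 wins 28–18.
Site 2 vs Site 4: Site 2 wins 24–22.
Site 2 vs Site 5: Site 2 wins 26–20.
Site 1 vs Site 4: Site 1 wins 45–1.
Site 1 vs Site 5: Site 1 wins 32–14.
Site 4 vs Site 5: Site 4 wins 26–20.
Site 1 beats each rival — Site 8 (45–1), Site 2 (28–18), Site 4 (45–1), Site 5 (32–14) — so Site 1 is the Condorcet winner.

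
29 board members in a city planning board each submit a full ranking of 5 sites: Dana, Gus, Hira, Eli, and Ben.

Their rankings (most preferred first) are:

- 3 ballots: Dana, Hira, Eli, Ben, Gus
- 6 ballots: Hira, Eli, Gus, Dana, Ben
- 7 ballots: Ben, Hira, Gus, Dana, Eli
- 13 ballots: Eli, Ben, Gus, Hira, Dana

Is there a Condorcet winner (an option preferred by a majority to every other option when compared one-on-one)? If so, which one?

No Condorcet winner

Head-to-head results (29 voters total):
Dana vs Gus: Gus wins 26–3.
Dana vs Hira: Hira wins 26–3.
Dana vs Eli: Eli wins 19–10.
Dana vs Ben: Ben wins 20–9.
Gus vs Hira: Hira wins 16–13.
Gus vs Eli: Eli wins 22–7.
Gus vs Ben: Ben wins 23–6.
Hira vs Eli: Hira wins 16–13.
Hira vs Ben: Ben wins 20–9.
Eli vs Ben: Eli wins 22–7.
No candidate beats all others: Hira beats Eli beats Ben beats Hira, a majority cycle.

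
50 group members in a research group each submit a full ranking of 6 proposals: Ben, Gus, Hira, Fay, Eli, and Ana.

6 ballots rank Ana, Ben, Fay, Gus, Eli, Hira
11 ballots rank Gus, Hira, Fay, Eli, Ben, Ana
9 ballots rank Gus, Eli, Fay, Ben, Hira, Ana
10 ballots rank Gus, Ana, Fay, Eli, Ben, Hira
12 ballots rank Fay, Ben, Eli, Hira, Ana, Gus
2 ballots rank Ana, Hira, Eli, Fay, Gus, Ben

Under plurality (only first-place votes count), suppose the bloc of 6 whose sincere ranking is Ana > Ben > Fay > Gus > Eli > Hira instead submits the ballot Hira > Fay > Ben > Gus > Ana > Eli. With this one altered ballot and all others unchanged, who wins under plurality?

Gus

First-place totals with the altered ballot: Ben 0, Gus 30, Hira 6, Fay 12, Eli 0, Ana 2.
The winner is unchanged: still Gus.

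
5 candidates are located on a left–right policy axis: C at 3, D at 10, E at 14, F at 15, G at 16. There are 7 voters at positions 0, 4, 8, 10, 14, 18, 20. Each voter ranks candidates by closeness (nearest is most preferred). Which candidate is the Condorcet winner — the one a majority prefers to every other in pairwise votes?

With single-peaked preferences on a line, the Condorcet winner is the candidate closest to the median voter.
The median voter (position 10) is closest to D at 10.
Check: D vs E — voters closer to D: 4 of 7.

D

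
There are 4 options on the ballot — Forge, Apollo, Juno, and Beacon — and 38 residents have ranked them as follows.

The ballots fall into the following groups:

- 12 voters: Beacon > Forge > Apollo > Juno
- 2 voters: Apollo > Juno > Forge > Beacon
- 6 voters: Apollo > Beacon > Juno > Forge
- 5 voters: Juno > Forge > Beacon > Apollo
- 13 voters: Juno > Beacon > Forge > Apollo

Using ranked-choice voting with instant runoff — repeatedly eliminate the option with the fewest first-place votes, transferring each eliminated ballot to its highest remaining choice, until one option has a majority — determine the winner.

Round 1: Juno 18, Beacon 12, Apollo 8, Forge 0. Forge has the fewest and is eliminated.
Round 2: Juno 18, Beacon 12, Apollo 8. Apollo has the fewest and is eliminated.
Round 3: Juno 20, Beacon 18. Juno has a majority.

Juno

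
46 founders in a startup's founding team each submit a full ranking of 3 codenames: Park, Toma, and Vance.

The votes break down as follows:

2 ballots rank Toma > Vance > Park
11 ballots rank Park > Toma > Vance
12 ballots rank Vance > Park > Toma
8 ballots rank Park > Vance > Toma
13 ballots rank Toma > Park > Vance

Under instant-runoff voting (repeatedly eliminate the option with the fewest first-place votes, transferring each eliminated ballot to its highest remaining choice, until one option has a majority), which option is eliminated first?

Vance

Round 1: Park 19, Toma 15, Vance 12. Vance has the fewest and is eliminated.
Round 2: Park 31, Toma 15. Park has a majority.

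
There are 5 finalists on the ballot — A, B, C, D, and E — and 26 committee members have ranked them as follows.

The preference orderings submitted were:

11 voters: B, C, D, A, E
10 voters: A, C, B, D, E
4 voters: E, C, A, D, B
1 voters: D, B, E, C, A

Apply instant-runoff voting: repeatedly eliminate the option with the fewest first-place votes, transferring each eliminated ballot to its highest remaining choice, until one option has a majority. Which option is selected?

A

Round 1: B 11, A 10, E 4, D 1, C 0. C has the fewest and is eliminated.
Round 2: B 11, A 10, E 4, D 1. D has the fewest and is eliminated.
Round 3: B 12, A 10, E 4. E has the fewest and is eliminated.
Round 4: A 14, B 12. A has a majority.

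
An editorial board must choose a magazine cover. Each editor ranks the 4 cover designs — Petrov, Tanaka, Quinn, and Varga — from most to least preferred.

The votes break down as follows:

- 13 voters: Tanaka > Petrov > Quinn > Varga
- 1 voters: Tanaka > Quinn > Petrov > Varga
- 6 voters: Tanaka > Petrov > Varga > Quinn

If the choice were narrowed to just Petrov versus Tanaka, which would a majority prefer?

Tanaka

Ballots ranking Petrov above Tanaka: 0.
Ballots ranking Tanaka above Petrov: 13+1+6 = 20.
Tanaka wins the head-to-head, 20–0.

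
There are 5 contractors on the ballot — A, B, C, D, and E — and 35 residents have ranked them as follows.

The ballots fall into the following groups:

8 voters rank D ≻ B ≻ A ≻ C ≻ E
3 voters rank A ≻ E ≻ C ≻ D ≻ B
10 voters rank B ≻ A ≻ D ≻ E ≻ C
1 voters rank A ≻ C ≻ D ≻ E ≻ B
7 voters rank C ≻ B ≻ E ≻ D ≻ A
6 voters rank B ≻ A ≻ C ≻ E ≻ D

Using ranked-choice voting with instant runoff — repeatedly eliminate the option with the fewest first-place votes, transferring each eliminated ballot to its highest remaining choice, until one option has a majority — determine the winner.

B

Round 1: B 16, D 8, C 7, A 4, E 0. E has the fewest and is eliminated.
Round 2: B 16, D 8, C 7, A 4. A has the fewest and is eliminated.
Round 3: B 16, C 11, D 8. D has the fewest and is eliminated.
Round 4: B 24, C 11. B has a majority.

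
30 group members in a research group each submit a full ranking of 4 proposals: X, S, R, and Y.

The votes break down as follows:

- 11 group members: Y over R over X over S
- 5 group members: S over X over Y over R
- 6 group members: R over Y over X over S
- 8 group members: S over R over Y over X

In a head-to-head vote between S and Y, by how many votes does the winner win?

Ballots ranking S above Y: 5+8 = 13.
Ballots ranking Y above S: 11+6 = 17.
Y wins 17–13, a margin of 4.

4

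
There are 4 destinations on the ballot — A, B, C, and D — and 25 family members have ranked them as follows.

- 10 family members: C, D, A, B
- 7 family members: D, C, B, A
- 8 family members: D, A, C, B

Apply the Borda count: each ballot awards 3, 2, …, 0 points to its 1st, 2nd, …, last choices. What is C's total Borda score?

52

Borda scores:
  A: 10·1 + 7·0 + 8·2 = 26
  B: 10·0 + 7·1 + 8·0 = 7
  C: 10·3 + 7·2 + 8·1 = 52
  D: 10·2 + 7·3 + 8·3 = 65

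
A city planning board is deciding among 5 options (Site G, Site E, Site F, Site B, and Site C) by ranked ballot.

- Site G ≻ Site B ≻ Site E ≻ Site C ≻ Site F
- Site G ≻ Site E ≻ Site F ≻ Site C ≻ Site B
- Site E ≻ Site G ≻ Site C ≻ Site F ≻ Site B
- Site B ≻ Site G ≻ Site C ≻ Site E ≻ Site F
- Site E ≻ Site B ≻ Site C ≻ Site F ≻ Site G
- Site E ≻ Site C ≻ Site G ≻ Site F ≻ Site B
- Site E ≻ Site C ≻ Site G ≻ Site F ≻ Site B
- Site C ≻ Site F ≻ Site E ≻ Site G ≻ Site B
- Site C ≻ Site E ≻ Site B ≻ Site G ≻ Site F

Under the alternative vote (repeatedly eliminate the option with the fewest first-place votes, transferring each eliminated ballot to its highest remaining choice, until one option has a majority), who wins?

Round 1: Site E 4, Site G 2, Site C 2, Site B 1, Site F 0. Site F has the fewest and is eliminated.
Round 2: Site E 4, Site G 2, Site C 2, Site B 1. Site B has the fewest and is eliminated.
Round 3: Site E 4, Site G 3, Site C 2. Site C has the fewest and is eliminated.
Round 4: Site E 6, Site G 3. Site E has a majority.

Site E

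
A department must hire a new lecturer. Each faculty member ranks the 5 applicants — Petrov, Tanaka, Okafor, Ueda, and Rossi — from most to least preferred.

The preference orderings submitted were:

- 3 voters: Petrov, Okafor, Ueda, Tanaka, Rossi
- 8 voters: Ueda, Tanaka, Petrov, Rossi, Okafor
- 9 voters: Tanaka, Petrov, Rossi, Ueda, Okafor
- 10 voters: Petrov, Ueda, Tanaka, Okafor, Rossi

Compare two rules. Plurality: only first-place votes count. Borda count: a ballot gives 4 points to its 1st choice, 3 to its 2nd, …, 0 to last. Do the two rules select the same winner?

Yes

Plurality first-place counts: Petrov 13, Tanaka 9, Okafor 0, Ueda 8, Rossi 0 → Petrov.
Borda totals: Petrov 95, Tanaka 83, Okafor 19, Ueda 77, Rossi 26 → Petrov.
The two rules agree on Petrov.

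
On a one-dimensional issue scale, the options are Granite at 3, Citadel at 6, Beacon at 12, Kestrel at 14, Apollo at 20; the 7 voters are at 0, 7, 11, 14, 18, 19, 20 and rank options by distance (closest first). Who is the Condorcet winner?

With single-peaked preferences on a line, the Condorcet winner is the candidate closest to the median voter.
The median voter (position 14) is closest to Kestrel at 14.
Check: Kestrel vs Apollo — voters closer to Kestrel: 4 of 7.

Kestrel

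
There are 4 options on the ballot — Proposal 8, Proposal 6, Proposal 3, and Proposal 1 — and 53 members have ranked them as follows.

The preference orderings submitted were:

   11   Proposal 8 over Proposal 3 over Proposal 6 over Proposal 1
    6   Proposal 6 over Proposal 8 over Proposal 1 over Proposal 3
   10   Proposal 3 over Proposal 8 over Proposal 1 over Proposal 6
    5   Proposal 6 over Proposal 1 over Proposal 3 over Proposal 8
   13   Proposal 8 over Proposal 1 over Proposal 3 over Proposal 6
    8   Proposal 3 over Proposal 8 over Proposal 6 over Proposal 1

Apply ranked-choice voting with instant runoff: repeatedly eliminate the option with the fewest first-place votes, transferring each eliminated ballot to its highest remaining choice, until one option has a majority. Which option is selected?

Proposal 8

Round 1: Proposal 8 24, Proposal 3 18, Proposal 6 11, Proposal 1 0. Proposal 1 has the fewest and is eliminated.
Round 2: Proposal 8 24, Proposal 3 18, Proposal 6 11. Proposal 6 has the fewest and is eliminated.
Round 3: Proposal 8 30, Proposal 3 23. Proposal 8 has a majority.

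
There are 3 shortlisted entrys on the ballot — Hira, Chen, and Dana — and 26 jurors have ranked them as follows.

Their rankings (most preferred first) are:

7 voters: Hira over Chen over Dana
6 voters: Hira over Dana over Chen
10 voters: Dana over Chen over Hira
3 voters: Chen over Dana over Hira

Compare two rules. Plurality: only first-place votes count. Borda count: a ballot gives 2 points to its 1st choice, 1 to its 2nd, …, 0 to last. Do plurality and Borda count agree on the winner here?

Plurality first-place counts: Hira 13, Chen 3, Dana 10 → Hira.
Borda totals: Hira 26, Chen 23, Dana 29 → Dana.
The two rules disagree: plurality picks Hira, Borda picks Dana.

No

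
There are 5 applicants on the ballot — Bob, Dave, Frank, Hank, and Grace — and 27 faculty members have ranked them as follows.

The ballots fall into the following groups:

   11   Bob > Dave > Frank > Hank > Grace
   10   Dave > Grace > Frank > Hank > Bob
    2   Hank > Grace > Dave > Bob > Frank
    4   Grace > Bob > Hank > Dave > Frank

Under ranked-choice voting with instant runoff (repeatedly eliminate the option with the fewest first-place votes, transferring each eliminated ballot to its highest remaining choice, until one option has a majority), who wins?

Round 1: Bob 11, Dave 10, Grace 4, Hank 2, Frank 0. Frank has the fewest and is eliminated.
Round 2: Bob 11, Dave 10, Grace 4, Hank 2. Hank has the fewest and is eliminated.
Round 3: Bob 11, Dave 10, Grace 6. Grace has the fewest and is eliminated.
Round 4: Bob 15, Dave 12. Bob has a majority.

Bob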